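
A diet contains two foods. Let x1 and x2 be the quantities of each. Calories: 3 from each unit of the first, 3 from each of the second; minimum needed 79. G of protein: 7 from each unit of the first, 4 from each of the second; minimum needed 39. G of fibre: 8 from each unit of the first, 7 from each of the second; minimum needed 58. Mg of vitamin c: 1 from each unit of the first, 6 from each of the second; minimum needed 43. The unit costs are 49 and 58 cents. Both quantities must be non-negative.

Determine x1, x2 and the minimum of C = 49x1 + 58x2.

x1 = 23, x2 = 10/3, minimum C = 3961/3

Vertices and C = 49x1 + 58x2:
  (0, 79/3) → C = 4582/3
  (43, 0) → C = 2107
  (23, 10/3) → C = 3961/3
The feasible region is unbounded (it extends along (0, 1), (1, 0)), but C strictly increases along every unbounded feasible direction, so there is no improving ray and the minimum is attained at a vertex.

The binding constraints are 3x1 + 3x2 = 79 and x1 + 6x2 = 43.
Solving simultaneously gives x1 = 23, x2 = 10/3.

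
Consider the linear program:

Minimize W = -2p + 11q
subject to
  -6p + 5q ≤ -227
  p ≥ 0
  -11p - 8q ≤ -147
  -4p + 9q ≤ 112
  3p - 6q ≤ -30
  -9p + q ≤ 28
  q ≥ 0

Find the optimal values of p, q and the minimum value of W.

Extreme points and W = -2p + 11q:
  (2603/34, 790/17) → W = 6087/17
  (72, 41) → W = 307
  (134, 72) → W = 524

At the optimal vertex, -6p + 5q = -227 and 3p - 6q = -30.
Solving simultaneously gives p = 72, q = 41.

p = 72, q = 41, minimum W = 307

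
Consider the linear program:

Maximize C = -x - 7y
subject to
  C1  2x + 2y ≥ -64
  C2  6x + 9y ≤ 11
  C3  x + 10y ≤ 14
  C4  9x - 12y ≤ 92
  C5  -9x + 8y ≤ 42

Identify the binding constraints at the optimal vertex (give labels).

C1 and C4

Feasible corners and C = -x - 7y:
  (-292/21, -380/21) → C = 984/7
  (-298/17, -246/17) → C = 2020/17
  (-16/51, 73/51) → C = -165/17
  (320/51, -151/51) → C = 737/51
  (-22/7, 12/7) → C = -62/7

The maximum is at (-292/21, -380/21). Substituting into each constraint, equality holds for C1 and C4; the remaining constraints have slack.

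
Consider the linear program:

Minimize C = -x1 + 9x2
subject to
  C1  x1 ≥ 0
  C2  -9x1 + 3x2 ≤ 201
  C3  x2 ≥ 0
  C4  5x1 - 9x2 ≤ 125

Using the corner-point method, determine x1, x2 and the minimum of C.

Extreme points and C = -x1 + 9x2:
  (0, 67) → C = 603
  (0, 0) → C = 0
  (25, 0) → C = -25
The feasible region is unbounded (it extends along (9, 5), (1, 3)), but C strictly increases along every unbounded feasible direction, so there is no improving ray and the minimum is attained at a vertex.

The binding constraints are x2 = 0 and 5x1 - 9x2 = 125.
Solving simultaneously gives x1 = 25, x2 = 0.

x1 = 25, x2 = 0, minimum C = -25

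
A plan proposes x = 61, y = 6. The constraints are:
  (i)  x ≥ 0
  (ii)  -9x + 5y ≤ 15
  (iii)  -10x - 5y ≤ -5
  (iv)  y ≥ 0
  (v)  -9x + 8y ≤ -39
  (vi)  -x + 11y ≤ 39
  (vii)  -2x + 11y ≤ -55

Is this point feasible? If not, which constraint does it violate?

(i): 61 ≥ 0 ✓
(ii): -519 ≤ 15 ✓
(iii): -640 ≤ -5 ✓
(iv): 6 ≥ 0 ✓
(v): -501 ≤ -39 ✓
(vi): 5 ≤ 39 ✓
(vii): -56 ≤ -55 ✓

feasible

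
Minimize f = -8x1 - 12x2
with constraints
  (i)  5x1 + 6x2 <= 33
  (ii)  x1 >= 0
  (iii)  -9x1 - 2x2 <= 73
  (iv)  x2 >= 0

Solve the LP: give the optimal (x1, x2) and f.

x1 = 0, x2 = 11/2, minimum f = -66

Vertices and f = -8x1 - 12x2:
  (0, 11/2) → f = -66
  (33/5, 0) → f = -264/5
  (0, 0) → f = 0

At the optimal vertex, 5x1 + 6x2 = 33 and x1 = 0.
Solving simultaneously gives x1 = 0, x2 = 11/2.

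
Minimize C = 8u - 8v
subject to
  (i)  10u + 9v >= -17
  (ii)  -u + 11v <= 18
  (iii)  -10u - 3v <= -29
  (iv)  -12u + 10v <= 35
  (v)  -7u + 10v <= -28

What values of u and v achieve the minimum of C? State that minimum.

u = 34/11, v = -7/11, minimum C = 328/11

The feasible region is unbounded (it extends along (11, 1), (9, -10)), but C strictly increases along every unbounded feasible direction, so there is no improving ray and the minimum is attained at a vertex.

At the optimal vertex, -10u - 3v = -29 and -7u + 10v = -28.
Solving simultaneously gives u = 34/11, v = -7/11.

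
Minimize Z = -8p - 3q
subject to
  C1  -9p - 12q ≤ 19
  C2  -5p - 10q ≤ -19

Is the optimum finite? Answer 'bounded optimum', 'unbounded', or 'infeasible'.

From the feasible point (-209/15, 133/15), moving in the direction (10, -5) keeps every constraint satisfied while Z decreases without bound.

unbounded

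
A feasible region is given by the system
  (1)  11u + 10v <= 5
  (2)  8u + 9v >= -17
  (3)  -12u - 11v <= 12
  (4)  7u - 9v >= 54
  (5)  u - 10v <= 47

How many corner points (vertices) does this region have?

Of the 10 pairwise boundary intersections, those satisfying every inequality are:
  (45/13, -43/13)
  (13/3, -64/15)
  (486/185, -732/185)
  (397/131, -576/131)

4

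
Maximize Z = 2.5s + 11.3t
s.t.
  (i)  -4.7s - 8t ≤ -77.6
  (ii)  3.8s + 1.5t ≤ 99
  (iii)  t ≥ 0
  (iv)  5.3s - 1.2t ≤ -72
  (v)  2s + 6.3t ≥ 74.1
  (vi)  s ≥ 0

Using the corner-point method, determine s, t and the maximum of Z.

s = 0, t = 66, maximum Z = 745.8

Extreme points and Z = 2.5s + 11.3t:
  (120/139, 8870/139) → Z = 100531/139
  (0, 66) → Z = 3729/5
  (0, 60) → Z = 678

At the optimal vertex, 3.8s + 1.5t = 99 and s = 0.
Solving simultaneously gives s = 0, t = 66.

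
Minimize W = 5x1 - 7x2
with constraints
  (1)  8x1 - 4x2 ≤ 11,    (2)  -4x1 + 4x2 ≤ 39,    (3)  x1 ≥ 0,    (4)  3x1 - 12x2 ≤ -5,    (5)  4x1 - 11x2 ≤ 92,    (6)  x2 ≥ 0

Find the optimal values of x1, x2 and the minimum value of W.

Corner points and W = 5x1 - 7x2:
  (25/2, 89/4) → W = -373/4
  (38/21, 73/84) → W = 83/28
  (0, 39/4) → W = -273/4
  (0, 5/12) → W = -35/12

x1 = 25/2, x2 = 89/4, minimum W = -373/4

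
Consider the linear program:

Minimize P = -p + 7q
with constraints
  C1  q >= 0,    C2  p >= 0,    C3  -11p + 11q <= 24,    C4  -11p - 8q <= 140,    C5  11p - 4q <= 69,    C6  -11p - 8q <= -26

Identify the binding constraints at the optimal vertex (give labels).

Extreme points and P = -p + 7q:
  (69/11, 0) → P = -69/11
  (26/11, 0) → P = -26/11
  (855/77, 93/7) → P = 6306/77
  (94/209, 50/19) → P = 3756/209

The minimum is at (69/11, 0). Substituting into each constraint, equality holds for C1 and C5; the remaining constraints have slack.

C1 and C5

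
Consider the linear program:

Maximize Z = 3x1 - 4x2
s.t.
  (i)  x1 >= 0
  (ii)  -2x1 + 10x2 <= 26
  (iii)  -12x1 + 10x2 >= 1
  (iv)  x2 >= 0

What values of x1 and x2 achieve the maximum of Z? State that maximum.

Vertices and Z = 3x1 - 4x2:
  (0, 13/5) → Z = -52/5
  (0, 1/10) → Z = -2/5
  (5/2, 31/10) → Z = -49/10

At the optimal vertex, x1 = 0 and -12x1 + 10x2 = 1.
Solving simultaneously gives x1 = 0, x2 = 1/10.

x1 = 0, x2 = 1/10, maximum Z = -2/5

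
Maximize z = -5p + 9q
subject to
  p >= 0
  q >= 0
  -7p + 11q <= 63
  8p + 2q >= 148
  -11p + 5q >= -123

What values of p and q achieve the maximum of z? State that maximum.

p = 834/43, q = 777/43, maximum z = 2823/43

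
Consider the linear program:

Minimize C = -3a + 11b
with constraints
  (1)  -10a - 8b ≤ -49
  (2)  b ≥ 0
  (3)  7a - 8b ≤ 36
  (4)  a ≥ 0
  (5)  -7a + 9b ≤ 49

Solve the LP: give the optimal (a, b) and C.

Corner points and C = -3a + 11b:
  (49/10, 0) → C = -147/10
  (49/146, 833/146) → C = 4508/73
  (36/7, 0) → C = -108/7
  (716/7, 85) → C = 4397/7

The binding constraints are b = 0 and 7a - 8b = 36.
Solving simultaneously gives a = 36/7, b = 0.

a = 36/7, b = 0, minimum C = -108/7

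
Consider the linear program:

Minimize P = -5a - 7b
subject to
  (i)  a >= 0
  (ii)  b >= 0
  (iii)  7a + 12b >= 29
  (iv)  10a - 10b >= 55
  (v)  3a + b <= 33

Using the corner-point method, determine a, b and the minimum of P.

a = 77/8, b = 33/8, minimum P = -77

Corner points and P = -5a - 7b:
  (11/2, 0) → P = -55/2
  (11, 0) → P = -55
  (77/8, 33/8) → P = -77

The optimum lies where 10a - 10b = 55 and 3a + b = 33.
Solving simultaneously gives a = 77/8, b = 33/8.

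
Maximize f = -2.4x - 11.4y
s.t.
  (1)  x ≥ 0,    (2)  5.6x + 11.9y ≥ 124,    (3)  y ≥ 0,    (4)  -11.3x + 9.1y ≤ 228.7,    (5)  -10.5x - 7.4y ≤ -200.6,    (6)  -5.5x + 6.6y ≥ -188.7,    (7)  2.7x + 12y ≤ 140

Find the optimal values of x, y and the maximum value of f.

x = 155/7, y = 0, maximum f = -372/7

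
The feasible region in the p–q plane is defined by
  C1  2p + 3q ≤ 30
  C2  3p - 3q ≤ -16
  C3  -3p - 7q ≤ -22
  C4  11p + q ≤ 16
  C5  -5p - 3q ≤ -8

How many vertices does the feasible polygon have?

4

Of the 10 pairwise boundary intersections, those satisfying every inequality are:
  (18/31, 298/31)
  (-22/3, 134/9)
  (8/9, 56/9)
  (-1, 13/3)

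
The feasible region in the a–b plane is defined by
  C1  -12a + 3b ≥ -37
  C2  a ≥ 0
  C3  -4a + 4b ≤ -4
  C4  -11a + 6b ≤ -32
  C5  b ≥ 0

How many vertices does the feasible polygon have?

3

Intersecting each pair of boundary lines and keeping only the points that satisfy every inequality leaves:
  (42/13, 23/39)
  (37/12, 0)
  (32/11, 0)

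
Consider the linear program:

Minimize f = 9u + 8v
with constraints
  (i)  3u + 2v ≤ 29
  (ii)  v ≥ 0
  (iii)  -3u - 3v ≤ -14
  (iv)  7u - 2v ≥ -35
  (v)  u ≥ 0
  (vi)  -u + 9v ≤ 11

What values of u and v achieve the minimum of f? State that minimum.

u = 31/10, v = 47/30, minimum f = 1213/30

Vertices and f = 9u + 8v:
  (29/3, 0) → f = 87
  (239/29, 62/29) → f = 2647/29
  (14/3, 0) → f = 42
  (31/10, 47/30) → f = 1213/30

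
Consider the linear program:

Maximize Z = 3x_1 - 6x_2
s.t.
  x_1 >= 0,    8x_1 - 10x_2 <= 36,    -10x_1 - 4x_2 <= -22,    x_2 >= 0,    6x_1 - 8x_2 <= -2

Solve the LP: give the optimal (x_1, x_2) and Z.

x_1 = 21/13, x_2 = 19/13, maximum Z = -51/13

Vertices and Z = 3x_1 - 6x_2:
  (0, 11/2) → Z = -33
  (77, 58) → Z = -117
  (21/13, 19/13) → Z = -51/13
The feasible region is unbounded (it extends along (0, 1), (5, 4)), but Z strictly decreases along every unbounded feasible direction, so there is no improving ray and the maximum is attained at a vertex.

The binding constraints are -10x_1 - 4x_2 = -22 and 6x_1 - 8x_2 = -2.
Solving simultaneously gives x_1 = 21/13, x_2 = 19/13.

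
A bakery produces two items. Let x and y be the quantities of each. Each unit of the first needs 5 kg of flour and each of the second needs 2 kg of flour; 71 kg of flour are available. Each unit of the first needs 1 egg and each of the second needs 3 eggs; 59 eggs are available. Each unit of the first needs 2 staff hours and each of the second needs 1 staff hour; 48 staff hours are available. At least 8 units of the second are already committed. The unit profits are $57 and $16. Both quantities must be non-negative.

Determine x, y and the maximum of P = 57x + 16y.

Corner points and P = 57x + 16y:
  (0, 59/3) → P = 944/3
  (0, 8) → P = 128
  (95/13, 224/13) → P = 8999/13
  (11, 8) → P = 755

The optimum lies where 5x + 2y = 71 and y = 8.
Solving simultaneously gives x = 11, y = 8.

x = 11, y = 8, maximum P = 755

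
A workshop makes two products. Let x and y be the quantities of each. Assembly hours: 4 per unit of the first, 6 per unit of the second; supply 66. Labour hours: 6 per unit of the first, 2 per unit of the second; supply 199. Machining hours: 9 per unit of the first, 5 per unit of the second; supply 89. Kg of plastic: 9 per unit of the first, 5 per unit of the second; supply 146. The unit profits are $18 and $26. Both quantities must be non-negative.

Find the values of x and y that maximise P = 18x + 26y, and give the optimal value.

Extreme points and P = 18x + 26y:
  (0, 0) → P = 0
  (0, 11) → P = 286
  (89/9, 0) → P = 178
  (6, 7) → P = 290

x = 6, y = 7, maximum P = 290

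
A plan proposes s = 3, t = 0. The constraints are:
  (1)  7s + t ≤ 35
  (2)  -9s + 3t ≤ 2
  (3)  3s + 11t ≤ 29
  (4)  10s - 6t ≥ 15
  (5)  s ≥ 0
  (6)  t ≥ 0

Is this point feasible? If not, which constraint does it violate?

(1): 21 ≤ 35 ✓
(2): -27 ≤ 2 ✓
(3): 9 ≤ 29 ✓
(4): 30 ≥ 15 ✓
(5): 3 ≥ 0 ✓
(6): 0 ≥ 0 ✓

feasible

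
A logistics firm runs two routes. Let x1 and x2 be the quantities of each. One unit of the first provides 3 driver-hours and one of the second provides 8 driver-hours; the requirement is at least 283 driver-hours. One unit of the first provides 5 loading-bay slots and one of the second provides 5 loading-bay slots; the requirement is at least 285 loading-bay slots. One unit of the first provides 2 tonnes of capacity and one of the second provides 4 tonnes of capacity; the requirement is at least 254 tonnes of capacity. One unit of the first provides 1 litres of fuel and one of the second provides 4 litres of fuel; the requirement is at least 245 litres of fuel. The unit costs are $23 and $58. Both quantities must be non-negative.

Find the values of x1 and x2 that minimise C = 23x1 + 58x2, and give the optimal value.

Feasible corners and C = 23x1 + 58x2:
  (0, 127/2) → C = 3683
  (245, 0) → C = 5635
  (9, 59) → C = 3629
The feasible region is unbounded (it extends along (0, 1), (1, 0)), but C strictly increases along every unbounded feasible direction, so there is no improving ray and the minimum is attained at a vertex.

x1 = 9, x2 = 59, minimum C = 3629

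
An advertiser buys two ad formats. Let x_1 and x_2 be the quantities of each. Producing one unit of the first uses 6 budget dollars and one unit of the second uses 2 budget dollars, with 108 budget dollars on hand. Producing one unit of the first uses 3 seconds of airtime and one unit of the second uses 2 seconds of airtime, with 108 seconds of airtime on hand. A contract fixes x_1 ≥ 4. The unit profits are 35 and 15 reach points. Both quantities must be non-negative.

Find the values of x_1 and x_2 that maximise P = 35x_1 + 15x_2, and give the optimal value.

Feasible corners and P = 35x_1 + 15x_2:
  (18, 0) → P = 630
  (4, 0) → P = 140
  (4, 42) → P = 770

x_1 = 4, x_2 = 42, maximum P = 770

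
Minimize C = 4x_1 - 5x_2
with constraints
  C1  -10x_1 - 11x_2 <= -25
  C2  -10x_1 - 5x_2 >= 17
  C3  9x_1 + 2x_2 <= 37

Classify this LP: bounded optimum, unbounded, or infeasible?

unbounded

From the feasible point (-26/5, 7), moving in the direction (-5, 10) keeps every constraint satisfied while C decreases without bound.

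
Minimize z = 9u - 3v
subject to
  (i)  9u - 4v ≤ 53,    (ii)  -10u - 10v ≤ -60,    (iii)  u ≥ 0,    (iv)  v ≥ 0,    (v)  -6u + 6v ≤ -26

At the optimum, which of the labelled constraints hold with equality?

Corner points and z = 9u - 3v:
  (77/13, 1/13) → z = 690/13
  (107/15, 14/5) → z = 279/5
  (31/6, 5/6) → z = 44

The minimum is at (31/6, 5/6). Substituting into each constraint, equality holds for (ii) and (v); the remaining constraints have slack.

(ii) and (v)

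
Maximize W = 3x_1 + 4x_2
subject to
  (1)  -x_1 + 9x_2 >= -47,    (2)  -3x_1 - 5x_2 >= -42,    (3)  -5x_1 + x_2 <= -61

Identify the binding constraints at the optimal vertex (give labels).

Extreme points and W = 3x_1 + 4x_2:
  (613/32, -99/32) → W = 1443/32
  (251/22, -87/22) → W = 405/22
  (347/28, 27/28) → W = 1149/28

The maximum is at (613/32, -99/32). Substituting into each constraint, equality holds for (1) and (2); the remaining constraints have slack.

(1) and (2)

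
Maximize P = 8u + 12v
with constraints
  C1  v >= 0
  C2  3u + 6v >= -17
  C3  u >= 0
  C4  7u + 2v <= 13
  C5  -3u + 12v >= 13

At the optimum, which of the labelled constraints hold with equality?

Extreme points and P = 8u + 12v:
  (0, 13/2) → P = 78
  (0, 13/12) → P = 13
  (13/9, 13/9) → P = 260/9

The maximum is at (0, 13/2). Substituting into each constraint, equality holds for C3 and C4; the remaining constraints have slack.

C3 and C4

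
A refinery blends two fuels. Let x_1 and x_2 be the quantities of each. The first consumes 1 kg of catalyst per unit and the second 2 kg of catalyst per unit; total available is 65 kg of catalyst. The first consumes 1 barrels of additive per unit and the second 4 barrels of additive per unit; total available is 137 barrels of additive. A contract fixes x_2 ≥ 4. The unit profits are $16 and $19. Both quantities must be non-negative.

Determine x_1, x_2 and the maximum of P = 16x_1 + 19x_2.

x_1 = 57, x_2 = 4, maximum P = 988

Vertices and P = 16x_1 + 19x_2:
  (0, 65/2) → P = 1235/2
  (0, 4) → P = 76
  (57, 4) → P = 988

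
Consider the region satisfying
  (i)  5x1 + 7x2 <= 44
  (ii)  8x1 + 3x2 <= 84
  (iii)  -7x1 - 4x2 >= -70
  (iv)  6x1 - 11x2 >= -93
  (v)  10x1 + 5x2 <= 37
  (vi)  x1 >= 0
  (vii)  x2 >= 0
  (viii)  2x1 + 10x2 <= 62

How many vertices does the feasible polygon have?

5

Of the 28 pairwise boundary intersections, those satisfying every inequality are:
  (13/15, 17/3)
  (1/6, 37/6)
  (37/10, 0)
  (0, 0)
  (0, 31/5)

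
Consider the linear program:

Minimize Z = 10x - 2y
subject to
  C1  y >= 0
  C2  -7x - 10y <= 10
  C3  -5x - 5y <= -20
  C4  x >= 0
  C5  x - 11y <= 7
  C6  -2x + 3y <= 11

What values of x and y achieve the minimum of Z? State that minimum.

The feasible region is unbounded (it extends along (11, 1), (3, 2)), but Z strictly increases along every unbounded feasible direction, so there is no improving ray and the minimum is attained at a vertex.

x = 1/5, y = 19/5, minimum Z = -28/5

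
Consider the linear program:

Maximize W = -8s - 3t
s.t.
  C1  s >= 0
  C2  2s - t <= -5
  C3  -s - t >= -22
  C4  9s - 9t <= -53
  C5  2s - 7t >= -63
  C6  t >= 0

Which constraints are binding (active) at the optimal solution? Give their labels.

Extreme points and W = -8s - 3t:
  (0, 53/9) → W = -53/3
  (0, 9) → W = -27
  (8/9, 61/9) → W = -247/9
  (7/3, 29/3) → W = -143/3

The maximum is at (0, 53/9). Substituting into each constraint, equality holds for C1 and C4; the remaining constraints have slack.

C1 and C4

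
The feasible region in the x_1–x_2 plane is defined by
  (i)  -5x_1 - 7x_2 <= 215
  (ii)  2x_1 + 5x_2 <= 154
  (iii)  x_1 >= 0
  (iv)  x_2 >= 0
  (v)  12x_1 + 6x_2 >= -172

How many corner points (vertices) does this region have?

Intersecting each pair of boundary lines and keeping only the points that satisfy every inequality leaves:
  (0, 154/5)
  (77, 0)
  (0, 0)

3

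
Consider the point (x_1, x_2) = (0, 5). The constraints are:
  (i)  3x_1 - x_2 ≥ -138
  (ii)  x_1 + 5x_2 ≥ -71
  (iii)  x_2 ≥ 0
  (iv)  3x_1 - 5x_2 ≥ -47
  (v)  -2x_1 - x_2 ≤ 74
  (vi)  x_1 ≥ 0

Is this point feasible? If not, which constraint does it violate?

(i): -5 ≥ -138 ✓
(ii): 25 ≥ -71 ✓
(iii): 5 ≥ 0 ✓
(iv): -25 ≥ -47 ✓
(v): -5 ≤ 74 ✓
(vi): 0 ≥ 0 ✓

feasible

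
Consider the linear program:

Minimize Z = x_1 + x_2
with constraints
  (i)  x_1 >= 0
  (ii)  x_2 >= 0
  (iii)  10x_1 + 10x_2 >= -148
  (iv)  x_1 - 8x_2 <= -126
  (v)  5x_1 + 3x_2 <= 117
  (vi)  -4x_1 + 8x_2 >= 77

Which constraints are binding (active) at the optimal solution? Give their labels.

(i) and (iv)

Corner points and Z = x_1 + x_2:
  (0, 63/4) → Z = 63/4
  (0, 39) → Z = 39
  (558/43, 747/43) → Z = 1305/43

The minimum is at (0, 63/4). Substituting into each constraint, equality holds for (i) and (iv); the remaining constraints have slack.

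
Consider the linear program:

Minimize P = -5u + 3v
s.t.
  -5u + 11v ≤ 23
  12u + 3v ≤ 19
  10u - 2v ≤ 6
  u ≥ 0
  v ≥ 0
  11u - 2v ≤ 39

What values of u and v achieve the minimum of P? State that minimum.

u = 3/5, v = 0, minimum P = -3

Extreme points and P = -5u + 3v:
  (20/21, 53/21) → P = 59/21
  (0, 23/11) → P = 69/11
  (28/27, 59/27) → P = 37/27
  (3/5, 0) → P = -3
  (0, 0) → P = 0

The optimum lies where 10u - 2v = 6 and v = 0.
Solving simultaneously gives u = 3/5, v = 0.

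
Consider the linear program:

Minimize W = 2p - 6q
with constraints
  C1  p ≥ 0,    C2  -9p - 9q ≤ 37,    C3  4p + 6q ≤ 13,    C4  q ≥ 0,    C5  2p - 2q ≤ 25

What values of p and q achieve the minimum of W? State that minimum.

Extreme points and W = 2p - 6q:
  (0, 13/6) → W = -13
  (0, 0) → W = 0
  (13/4, 0) → W = 13/2

p = 0, q = 13/6, minimum W = -13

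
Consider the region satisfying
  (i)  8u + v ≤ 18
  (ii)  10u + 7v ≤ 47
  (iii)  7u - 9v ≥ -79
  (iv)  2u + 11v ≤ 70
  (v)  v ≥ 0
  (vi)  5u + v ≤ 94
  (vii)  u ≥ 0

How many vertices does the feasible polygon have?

Pairwise boundary intersections that survive every other constraint:
  (79/46, 98/23)
  (9/4, 0)
  (9/32, 101/16)
  (0, 70/11)
  (0, 0)

5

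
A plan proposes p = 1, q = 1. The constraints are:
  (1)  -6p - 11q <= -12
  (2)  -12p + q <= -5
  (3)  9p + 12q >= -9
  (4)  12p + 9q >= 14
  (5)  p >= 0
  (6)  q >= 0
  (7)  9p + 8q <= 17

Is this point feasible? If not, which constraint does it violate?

feasible

(1): -17 ≤ -12 ✓
(2): -11 ≤ -5 ✓
(3): 21 ≥ -9 ✓
(4): 21 ≥ 14 ✓
(5): 1 ≥ 0 ✓
(6): 1 ≥ 0 ✓
(7): 17 ≤ 17 ✓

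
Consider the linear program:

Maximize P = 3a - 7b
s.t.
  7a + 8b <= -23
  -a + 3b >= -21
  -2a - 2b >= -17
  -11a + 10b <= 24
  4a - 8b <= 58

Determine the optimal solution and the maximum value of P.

a = 3/2, b = -13/2, maximum P = 50

At the optimal vertex, -a + 3b = -21 and 4a - 8b = 58.
Solving simultaneously gives a = 3/2, b = -13/2.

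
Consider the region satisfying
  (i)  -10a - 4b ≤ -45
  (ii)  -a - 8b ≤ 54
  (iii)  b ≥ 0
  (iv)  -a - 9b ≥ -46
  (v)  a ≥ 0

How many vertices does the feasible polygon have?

3

Intersecting each pair of boundary lines and keeping only the points that satisfy every inequality leaves:
  (9/2, 0)
  (221/86, 415/86)
  (46, 0)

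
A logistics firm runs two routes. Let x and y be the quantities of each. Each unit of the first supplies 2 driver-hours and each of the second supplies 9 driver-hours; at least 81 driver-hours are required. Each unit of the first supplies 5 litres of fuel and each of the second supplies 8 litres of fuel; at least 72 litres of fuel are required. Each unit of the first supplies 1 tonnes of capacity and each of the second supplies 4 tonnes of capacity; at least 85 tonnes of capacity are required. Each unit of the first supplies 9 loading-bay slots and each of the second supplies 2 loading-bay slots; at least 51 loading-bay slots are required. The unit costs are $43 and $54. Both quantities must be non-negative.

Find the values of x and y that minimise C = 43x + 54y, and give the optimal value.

Vertices and C = 43x + 54y:
  (0, 51/2) → C = 1377
  (85, 0) → C = 3655
  (1, 21) → C = 1177
The feasible region is unbounded (it extends along (0, 1), (1, 0)), but C strictly increases along every unbounded feasible direction, so there is no improving ray and the minimum is attained at a vertex.

The optimum lies where x + 4y = 85 and 9x + 2y = 51.
Solving simultaneously gives x = 1, y = 21.

x = 1, y = 21, minimum C = 1177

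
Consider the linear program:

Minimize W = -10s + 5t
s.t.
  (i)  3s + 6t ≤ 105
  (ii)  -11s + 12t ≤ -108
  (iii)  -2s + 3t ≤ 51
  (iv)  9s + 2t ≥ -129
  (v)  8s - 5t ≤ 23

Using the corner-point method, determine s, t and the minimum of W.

s = -264/41, t = -611/41, minimum W = -415/41

Feasible corners and W = -10s + 5t:
  (-666/65, -2391/130) → W = 21/2
  (-264/41, -611/41) → W = -415/41
  (-599/61, -1239/61) → W = -205/61

At the optimal vertex, -11s + 12t = -108 and 8s - 5t = 23.
Solving simultaneously gives s = -264/41, t = -611/41.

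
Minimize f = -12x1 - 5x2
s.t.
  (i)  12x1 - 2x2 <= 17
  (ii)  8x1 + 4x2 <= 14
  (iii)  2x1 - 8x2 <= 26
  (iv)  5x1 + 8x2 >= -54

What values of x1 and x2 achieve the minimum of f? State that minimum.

x1 = 3/2, x2 = 1/2, minimum f = -41/2

Feasible corners and f = -12x1 - 5x2:
  (3/2, 1/2) → f = -41/2
  (21/23, -139/46) → f = 191/46
  (-4, -17/4) → f = 277/4
The feasible region is unbounded (it extends along (-8, 5), (-1, 2)), but f strictly increases along every unbounded feasible direction, so there is no improving ray and the minimum is attained at a vertex.

At the optimal vertex, 12x1 - 2x2 = 17 and 8x1 + 4x2 = 14.
Solving simultaneously gives x1 = 3/2, x2 = 1/2.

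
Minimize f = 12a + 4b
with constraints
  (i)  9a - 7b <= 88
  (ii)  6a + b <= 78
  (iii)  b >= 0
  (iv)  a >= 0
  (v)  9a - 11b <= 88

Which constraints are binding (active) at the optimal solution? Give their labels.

Extreme points and f = 12a + 4b:
  (634/51, 58/17) → f = 2768/17
  (88/9, 0) → f = 352/3
  (0, 78) → f = 312
  (0, 0) → f = 0

The minimum is at (0, 0). Substituting into each constraint, equality holds for (iii) and (iv); the remaining constraints have slack.

(iii) and (iv)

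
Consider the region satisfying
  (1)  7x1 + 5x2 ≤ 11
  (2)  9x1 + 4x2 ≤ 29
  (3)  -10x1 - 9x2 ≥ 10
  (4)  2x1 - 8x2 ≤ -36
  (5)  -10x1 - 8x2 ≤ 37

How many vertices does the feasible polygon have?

The feasible vertices (each the meet of two boundaries and inside every other half-plane) are:
  (-202/49, 170/49)
  (-253/10, 27)
  (-73/12, 143/48)

3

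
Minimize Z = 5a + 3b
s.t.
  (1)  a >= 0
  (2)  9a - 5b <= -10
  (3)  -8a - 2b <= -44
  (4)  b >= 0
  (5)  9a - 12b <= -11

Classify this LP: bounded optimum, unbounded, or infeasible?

bounded optimum

Feasible corners and Z = 5a + 3b:
  (0, 22) → Z = 66
  (100/29, 238/29) → Z = 1214/29
The feasible region has finitely many vertices and no improving ray; the minimum is 1214/29 at (100/29, 238/29).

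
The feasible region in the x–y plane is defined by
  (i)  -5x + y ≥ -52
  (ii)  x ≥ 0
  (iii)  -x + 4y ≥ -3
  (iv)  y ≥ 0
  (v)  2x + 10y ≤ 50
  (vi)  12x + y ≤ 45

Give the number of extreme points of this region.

Pairwise boundary intersections that survive every other constraint:
  (0, 0)
  (0, 5)
  (3, 0)
  (183/49, 9/49)
  (200/59, 255/59)

5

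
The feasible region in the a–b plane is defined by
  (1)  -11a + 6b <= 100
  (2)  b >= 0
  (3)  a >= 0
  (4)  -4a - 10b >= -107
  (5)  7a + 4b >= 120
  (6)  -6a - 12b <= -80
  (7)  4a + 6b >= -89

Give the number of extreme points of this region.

3

Intersecting each pair of boundary lines and keeping only the points that satisfy every inequality leaves:
  (107/4, 0)
  (120/7, 0)
  (386/27, 269/54)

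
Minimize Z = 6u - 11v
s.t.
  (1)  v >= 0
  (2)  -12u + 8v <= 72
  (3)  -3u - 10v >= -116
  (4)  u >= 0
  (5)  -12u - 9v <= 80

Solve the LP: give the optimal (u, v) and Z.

u = 13/9, v = 67/6, minimum Z = -685/6

Corner points and Z = 6u - 11v:
  (116/3, 0) → Z = 232
  (0, 0) → Z = 0
  (13/9, 67/6) → Z = -685/6
  (0, 9) → Z = -99

The optimum lies where -12u + 8v = 72 and -3u - 10v = -116.
Solving simultaneously gives u = 13/9, v = 67/6.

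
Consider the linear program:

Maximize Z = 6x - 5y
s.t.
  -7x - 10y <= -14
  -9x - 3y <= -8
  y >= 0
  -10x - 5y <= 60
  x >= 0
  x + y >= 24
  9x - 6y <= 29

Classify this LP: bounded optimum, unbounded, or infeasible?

bounded optimum

Vertices and Z = 6x - 5y:
  (0, 24) → Z = -120
  (173/15, 187/15) → Z = 103/15
The feasible region has finitely many vertices and no improving ray; the maximum is 103/15 at (173/15, 187/15).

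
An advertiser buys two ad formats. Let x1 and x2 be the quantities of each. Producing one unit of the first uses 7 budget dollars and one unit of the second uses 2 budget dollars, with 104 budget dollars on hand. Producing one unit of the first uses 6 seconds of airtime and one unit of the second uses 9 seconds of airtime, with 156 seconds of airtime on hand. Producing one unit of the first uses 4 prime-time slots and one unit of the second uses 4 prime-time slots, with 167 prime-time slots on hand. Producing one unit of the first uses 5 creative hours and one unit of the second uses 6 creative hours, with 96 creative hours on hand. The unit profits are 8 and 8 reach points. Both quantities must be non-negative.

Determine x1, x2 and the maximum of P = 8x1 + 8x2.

Feasible corners and P = 8x1 + 8x2:
  (0, 0) → P = 0
  (0, 16) → P = 128
  (104/7, 0) → P = 832/7
  (27/2, 19/4) → P = 146

x1 = 27/2, x2 = 19/4, maximum P = 146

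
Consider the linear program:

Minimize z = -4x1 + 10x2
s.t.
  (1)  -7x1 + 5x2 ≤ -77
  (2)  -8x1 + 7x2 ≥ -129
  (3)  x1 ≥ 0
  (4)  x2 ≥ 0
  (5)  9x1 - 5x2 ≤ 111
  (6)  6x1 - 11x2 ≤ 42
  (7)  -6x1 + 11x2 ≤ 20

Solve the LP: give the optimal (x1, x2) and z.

Feasible corners and z = -4x1 + 10x2:
  (17, 42/5) → z = 16
  (637/47, 168/47) → z = -868/47
  (337/23, 96/23) → z = -388/23

At the optimal vertex, -7x1 + 5x2 = -77 and 6x1 - 11x2 = 42.
Solving simultaneously gives x1 = 637/47, x2 = 168/47.

x1 = 637/47, x2 = 168/47, minimum z = -868/47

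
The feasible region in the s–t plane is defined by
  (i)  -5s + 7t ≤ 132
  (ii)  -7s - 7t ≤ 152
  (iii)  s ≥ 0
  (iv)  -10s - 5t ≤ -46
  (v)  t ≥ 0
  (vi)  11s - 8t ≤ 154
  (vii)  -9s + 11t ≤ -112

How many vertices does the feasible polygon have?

3

The feasible vertices (each the meet of two boundaries and inside every other half-plane) are:
  (14, 0)
  (112/9, 0)
  (114/7, 22/7)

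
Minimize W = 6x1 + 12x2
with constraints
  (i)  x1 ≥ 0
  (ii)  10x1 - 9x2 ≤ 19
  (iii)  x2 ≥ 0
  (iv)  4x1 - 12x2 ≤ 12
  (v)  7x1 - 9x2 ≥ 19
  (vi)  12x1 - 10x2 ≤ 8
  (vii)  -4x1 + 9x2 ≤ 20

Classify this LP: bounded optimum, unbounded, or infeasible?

infeasible

The boundaries x1 = 0 and x2 = 0 meet at (0, 0), but that point violates 7x1 - 9x2 ≥ 19. Every candidate vertex is excluded by some other constraint, so the feasible region is empty.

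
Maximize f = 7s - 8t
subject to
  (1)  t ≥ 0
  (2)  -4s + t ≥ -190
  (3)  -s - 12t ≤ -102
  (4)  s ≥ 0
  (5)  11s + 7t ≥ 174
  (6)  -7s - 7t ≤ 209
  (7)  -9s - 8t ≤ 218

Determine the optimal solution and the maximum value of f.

s = 2382/49, t = 218/49, maximum f = 14930/49

Extreme points and f = 7s - 8t:
  (2382/49, 218/49) → f = 14930/49
  (1374/125, 948/125) → f = 2034/125
  (0, 174/7) → f = -1392/7
The feasible region is unbounded (it extends along (0, 1), (1, 4)), but f strictly decreases along every unbounded feasible direction, so there is no improving ray and the maximum is attained at a vertex.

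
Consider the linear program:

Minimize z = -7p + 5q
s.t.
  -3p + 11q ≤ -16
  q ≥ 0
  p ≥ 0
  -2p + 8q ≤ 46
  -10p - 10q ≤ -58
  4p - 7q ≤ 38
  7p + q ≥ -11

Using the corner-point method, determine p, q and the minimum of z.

Extreme points and z = -7p + 5q:
  (57/10, 1/10) → z = -197/5
  (306/23, 50/23) → z = -1892/23
  (29/5, 0) → z = -203/5
  (19/2, 0) → z = -133/2

p = 306/23, q = 50/23, minimum z = -1892/23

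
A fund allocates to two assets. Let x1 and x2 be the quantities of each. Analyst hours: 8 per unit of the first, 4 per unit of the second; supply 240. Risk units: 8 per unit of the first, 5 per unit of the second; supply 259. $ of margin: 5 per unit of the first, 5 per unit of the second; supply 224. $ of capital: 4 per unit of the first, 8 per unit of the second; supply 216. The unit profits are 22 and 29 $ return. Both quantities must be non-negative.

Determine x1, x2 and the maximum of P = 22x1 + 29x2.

x1 = 22, x2 = 16, maximum P = 948

Feasible corners and P = 22x1 + 29x2:
  (0, 0) → P = 0
  (0, 27) → P = 783
  (30, 0) → P = 660
  (22, 16) → P = 948

At the optimal vertex, 8x1 + 4x2 = 240 and 4x1 + 8x2 = 216.
Solving simultaneously gives x1 = 22, x2 = 16.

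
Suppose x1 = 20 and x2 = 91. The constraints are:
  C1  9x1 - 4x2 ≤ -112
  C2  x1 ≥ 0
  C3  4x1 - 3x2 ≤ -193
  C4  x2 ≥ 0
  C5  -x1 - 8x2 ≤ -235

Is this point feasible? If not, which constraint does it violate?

feasible

C1: -184 ≤ -112 ✓
C2: 20 ≥ 0 ✓
C3: -193 ≤ -193 ✓
C4: 91 ≥ 0 ✓
C5: -748 ≤ -235 ✓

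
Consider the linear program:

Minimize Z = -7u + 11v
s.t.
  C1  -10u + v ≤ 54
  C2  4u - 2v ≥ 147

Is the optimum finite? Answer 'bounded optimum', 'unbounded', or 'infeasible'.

unbounded

From the feasible point (-255/16, -843/8), moving in the direction (-1, -10) keeps every constraint satisfied while Z decreases without bound.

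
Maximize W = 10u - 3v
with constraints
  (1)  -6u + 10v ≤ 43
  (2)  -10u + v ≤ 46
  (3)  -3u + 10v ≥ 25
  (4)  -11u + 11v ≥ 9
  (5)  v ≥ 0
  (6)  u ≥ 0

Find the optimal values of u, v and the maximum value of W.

u = 383/44, v = 419/44, maximum W = 2573/44

Vertices and W = 10u - 3v:
  (383/44, 419/44) → W = 2573/44
  (0, 43/10) → W = -129/10
  (185/77, 248/77) → W = 158/11
  (0, 5/2) → W = -15/2

At the optimal vertex, -6u + 10v = 43 and -11u + 11v = 9.
Solving simultaneously gives u = 383/44, v = 419/44.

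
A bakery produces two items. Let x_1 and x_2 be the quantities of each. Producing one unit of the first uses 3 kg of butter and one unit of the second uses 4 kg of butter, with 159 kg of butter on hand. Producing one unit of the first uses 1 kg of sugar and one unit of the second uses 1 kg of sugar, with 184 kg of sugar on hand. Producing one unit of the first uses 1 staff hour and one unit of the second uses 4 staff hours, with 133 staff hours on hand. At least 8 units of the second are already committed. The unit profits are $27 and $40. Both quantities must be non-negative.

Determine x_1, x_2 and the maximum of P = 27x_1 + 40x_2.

Extreme points and P = 27x_1 + 40x_2:
  (0, 133/4) → P = 1330
  (0, 8) → P = 320
  (13, 30) → P = 1551
  (127/3, 8) → P = 1463

The optimum lies where 3x_1 + 4x_2 = 159 and x_1 + 4x_2 = 133.
Solving simultaneously gives x_1 = 13, x_2 = 30.

x_1 = 13, x_2 = 30, maximum P = 1551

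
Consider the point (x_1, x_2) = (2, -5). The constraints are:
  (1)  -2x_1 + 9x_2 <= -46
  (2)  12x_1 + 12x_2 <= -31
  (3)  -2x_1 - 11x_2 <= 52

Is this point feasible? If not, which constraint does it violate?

feasible

(1): -49 ≤ -46 ✓
(2): -36 ≤ -31 ✓
(3): 51 ≤ 52 ✓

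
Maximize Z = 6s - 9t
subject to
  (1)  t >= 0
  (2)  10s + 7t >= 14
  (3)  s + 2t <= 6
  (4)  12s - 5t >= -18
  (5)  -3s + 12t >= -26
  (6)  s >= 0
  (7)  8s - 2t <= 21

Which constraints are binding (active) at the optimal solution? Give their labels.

Corner points and Z = 6s - 9t:
  (7/5, 0) → Z = 42/5
  (21/8, 0) → Z = 63/4
  (0, 2) → Z = -18
  (0, 3) → Z = -27
  (3, 3/2) → Z = 9/2

The maximum is at (21/8, 0). Substituting into each constraint, equality holds for (1) and (7); the remaining constraints have slack.

(1) and (7)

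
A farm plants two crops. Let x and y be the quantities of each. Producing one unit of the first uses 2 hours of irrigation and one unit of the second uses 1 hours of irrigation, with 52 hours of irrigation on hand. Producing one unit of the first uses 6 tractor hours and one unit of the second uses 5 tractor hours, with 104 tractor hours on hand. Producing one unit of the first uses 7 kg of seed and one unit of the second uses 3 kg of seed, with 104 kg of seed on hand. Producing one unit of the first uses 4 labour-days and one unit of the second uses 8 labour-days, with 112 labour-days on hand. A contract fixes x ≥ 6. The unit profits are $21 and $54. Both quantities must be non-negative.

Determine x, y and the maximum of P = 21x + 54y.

Feasible corners and P = 21x + 54y:
  (104/7, 0) → P = 312
  (6, 0) → P = 126
  (208/17, 104/17) → P = 9984/17
  (68/7, 64/7) → P = 4884/7
  (6, 11) → P = 720

At the optimal vertex, 4x + 8y = 112 and x = 6.
Solving simultaneously gives x = 6, y = 11.

x = 6, y = 11, maximum P = 720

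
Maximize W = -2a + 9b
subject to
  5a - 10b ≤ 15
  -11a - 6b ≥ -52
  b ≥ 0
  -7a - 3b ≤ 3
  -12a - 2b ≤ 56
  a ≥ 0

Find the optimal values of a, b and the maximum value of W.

Vertices and W = -2a + 9b:
  (61/14, 19/28) → W = -73/28
  (3, 0) → W = -6
  (0, 26/3) → W = 78
  (0, 0) → W = 0

At the optimal vertex, -11a - 6b = -52 and a = 0.
Solving simultaneously gives a = 0, b = 26/3.

a = 0, b = 26/3, maximum W = 78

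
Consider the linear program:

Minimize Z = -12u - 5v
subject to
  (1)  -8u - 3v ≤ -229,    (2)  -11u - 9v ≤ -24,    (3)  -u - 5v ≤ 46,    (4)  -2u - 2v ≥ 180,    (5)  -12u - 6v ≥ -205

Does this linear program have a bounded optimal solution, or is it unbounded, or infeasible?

The boundaries -2u - 2v = 180 and -12u - 6v = -205 meet at (745/6, -1285/6), but that point violates -11u - 9v ≤ -24. Every candidate vertex is excluded by some other constraint, so the feasible region is empty.

infeasible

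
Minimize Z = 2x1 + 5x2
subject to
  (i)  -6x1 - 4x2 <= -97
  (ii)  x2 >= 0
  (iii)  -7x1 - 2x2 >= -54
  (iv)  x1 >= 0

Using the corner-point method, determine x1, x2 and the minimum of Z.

Corner points and Z = 2x1 + 5x2:
  (11/8, 355/16) → Z = 1819/16
  (0, 97/4) → Z = 485/4
  (0, 27) → Z = 135

The optimum lies where -6x1 - 4x2 = -97 and -7x1 - 2x2 = -54.
Solving simultaneously gives x1 = 11/8, x2 = 355/16.

x1 = 11/8, x2 = 355/16, minimum Z = 1819/16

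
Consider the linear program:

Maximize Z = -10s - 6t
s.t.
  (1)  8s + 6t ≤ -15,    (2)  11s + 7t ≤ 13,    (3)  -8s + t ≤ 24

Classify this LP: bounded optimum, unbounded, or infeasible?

From the feasible point (183/10, -269/10), moving in the direction (-1, -8) keeps every constraint satisfied while Z increases without bound.

unbounded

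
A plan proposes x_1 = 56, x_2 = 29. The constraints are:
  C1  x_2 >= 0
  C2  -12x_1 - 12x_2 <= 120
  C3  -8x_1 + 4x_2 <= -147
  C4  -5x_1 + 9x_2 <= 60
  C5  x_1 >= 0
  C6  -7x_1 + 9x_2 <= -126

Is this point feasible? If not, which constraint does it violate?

feasible

C1: 29 ≥ 0 ✓
C2: -1020 ≤ 120 ✓
C3: -332 ≤ -147 ✓
C4: -19 ≤ 60 ✓
C5: 56 ≥ 0 ✓
C6: -131 ≤ -126 ✓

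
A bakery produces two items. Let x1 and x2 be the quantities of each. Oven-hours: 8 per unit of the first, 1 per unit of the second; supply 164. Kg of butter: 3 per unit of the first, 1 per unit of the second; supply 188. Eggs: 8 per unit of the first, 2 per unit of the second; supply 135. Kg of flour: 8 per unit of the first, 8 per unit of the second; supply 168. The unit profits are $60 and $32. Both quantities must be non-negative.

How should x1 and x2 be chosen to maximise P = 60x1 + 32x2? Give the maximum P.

x1 = 31/2, x2 = 11/2, maximum P = 1106

Vertices and P = 60x1 + 32x2:
  (0, 0) → P = 0
  (0, 21) → P = 672
  (135/8, 0) → P = 2025/2
  (31/2, 11/2) → P = 1106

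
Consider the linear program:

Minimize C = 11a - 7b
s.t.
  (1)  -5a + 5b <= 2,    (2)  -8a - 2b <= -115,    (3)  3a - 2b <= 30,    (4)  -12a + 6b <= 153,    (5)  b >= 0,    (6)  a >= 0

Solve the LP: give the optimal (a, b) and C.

a = 571/50, b = 591/50, minimum C = 1072/25

Vertices and C = 11a - 7b:
  (571/50, 591/50) → C = 1072/25
  (154/5, 156/5) → C = 602/5
  (145/11, 105/22) → C = 2455/22

The binding constraints are -5a + 5b = 2 and -8a - 2b = -115.
Solving simultaneously gives a = 571/50, b = 591/50.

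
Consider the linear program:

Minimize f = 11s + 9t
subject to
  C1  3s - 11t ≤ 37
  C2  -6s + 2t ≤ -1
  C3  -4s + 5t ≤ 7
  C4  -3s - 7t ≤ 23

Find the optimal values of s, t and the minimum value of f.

Vertices and f = 11s + 9t:
  (1/9, -10/3) → f = -259/9
  (19/22, 23/11) → f = 623/22
  (-13/16, -47/16) → f = -283/8
The feasible region is unbounded (it extends along (5, 4), (11, 3)), but f strictly increases along every unbounded feasible direction, so there is no improving ray and the minimum is attained at a vertex.

At the optimal vertex, -6s + 2t = -1 and -3s - 7t = 23.
Solving simultaneously gives s = -13/16, t = -47/16.

s = -13/16, t = -47/16, minimum f = -283/8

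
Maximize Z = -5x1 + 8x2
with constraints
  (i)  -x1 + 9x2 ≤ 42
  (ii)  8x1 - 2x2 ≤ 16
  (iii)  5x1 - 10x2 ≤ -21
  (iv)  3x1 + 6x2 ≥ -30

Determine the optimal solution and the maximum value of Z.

Vertices and Z = -5x1 + 8x2:
  (114/35, 176/35) → Z = 838/35
  (-174/11, 32/11) → Z = 1126/11
  (101/35, 124/35) → Z = 487/35
  (-71/10, -29/20) → Z = 239/10

The optimum lies where -x1 + 9x2 = 42 and 3x1 + 6x2 = -30.
Solving simultaneously gives x1 = -174/11, x2 = 32/11.

x1 = -174/11, x2 = 32/11, maximum Z = 1126/11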